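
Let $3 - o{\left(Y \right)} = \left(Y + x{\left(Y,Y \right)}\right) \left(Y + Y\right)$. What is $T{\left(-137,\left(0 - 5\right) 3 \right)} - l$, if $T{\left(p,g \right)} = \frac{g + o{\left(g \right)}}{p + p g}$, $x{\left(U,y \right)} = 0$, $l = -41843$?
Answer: $\frac{5732458}{137} \approx 41843.0$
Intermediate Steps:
$o{\left(Y \right)} = 3 - 2 Y^{2}$ ($o{\left(Y \right)} = 3 - \left(Y + 0\right) \left(Y + Y\right) = 3 - Y 2 Y = 3 - 2 Y^{2}$)
$T{\left(p,g \right)} = \frac{3 + g - 2 g^{2}}{p + g p}$ ($T{\left(p,g \right)} = \frac{g - \left(-3 + 2 g^{2}\right)}{p + p g} = \frac{3 + g - 2 g^{2}}{p + g p}$)
$T{\left(-137,\left(0 - 5\right) 3 \right)} - l = \frac{3 - 2 \left(0 - 5\right) 3}{-137} - -41843 = - \frac{3 - 2 \left(\left(-5\right) 3\right)}{137} + 41843 = - \frac{3 - -30}{137} + 41843 = - \frac{3 + 30}{137} + 41843 = \left(- \frac{1}{137}\right) 33 + 41843 = - \frac{33}{137} + 41843 = \frac{5732458}{137}$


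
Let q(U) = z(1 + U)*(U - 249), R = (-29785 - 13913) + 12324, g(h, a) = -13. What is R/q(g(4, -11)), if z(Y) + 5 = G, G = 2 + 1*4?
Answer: 15687/131 ≈ 119.75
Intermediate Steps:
G = 6 (G = 2 + 4 = 6)
z(Y) = 1 (z(Y) = -5 + 6 = 1)
R = -31374 (R = -43698 + 12324 = -31374)
q(U) = -249 + U (q(U) = 1*(U - 249) = 1*(-249 + U) = -249 + U)
R/q(g(4, -11)) = -31374/(-249 - 13) = -31374/(-262) = -31374*(-1/262) = 15687/131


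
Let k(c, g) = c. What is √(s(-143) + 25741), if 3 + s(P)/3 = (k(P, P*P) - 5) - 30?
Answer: √25198 ≈ 158.74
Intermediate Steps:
s(P) = -114 + 3*P (s(P) = -9 + 3*((P - 5) - 30) = -9 + 3*((-5 + P) - 30) = -9 + 3*(-35 + P) = -9 + (-105 + 3*P) = -114 + 3*P)
√(s(-143) + 25741) = √((-114 + 3*(-143)) + 25741) = √((-114 - 429) + 25741) = √(-543 + 25741) = √25198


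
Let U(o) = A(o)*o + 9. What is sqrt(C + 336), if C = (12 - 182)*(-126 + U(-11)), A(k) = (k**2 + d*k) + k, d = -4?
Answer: sqrt(308206) ≈ 555.16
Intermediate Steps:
A(k) = k**2 - 3*k (A(k) = (k**2 - 4*k) + k = k**2 - 3*k)
U(o) = 9 + o**2*(-3 + o) (U(o) = (o*(-3 + o))*o + 9 = o**2*(-3 + o) + 9 = 9 + o**2*(-3 + o))
C = 307870 (C = (12 - 182)*(-126 + (9 + (-11)**2*(-3 - 11))) = -170*(-126 + (9 + 121*(-14))) = -170*(-126 + (9 - 1694)) = -170*(-126 - 1685) = -170*(-1811) = 307870)
sqrt(C + 336) = sqrt(307870 + 336) = sqrt(308206)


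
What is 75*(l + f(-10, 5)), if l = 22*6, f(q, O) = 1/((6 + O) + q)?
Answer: 9975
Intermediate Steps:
f(q, O) = 1/(6 + O + q)
l = 132
75*(l + f(-10, 5)) = 75*(132 + 1/(6 + 5 - 10)) = 75*(132 + 1/1) = 75*(132 + 1) = 75*133 = 9975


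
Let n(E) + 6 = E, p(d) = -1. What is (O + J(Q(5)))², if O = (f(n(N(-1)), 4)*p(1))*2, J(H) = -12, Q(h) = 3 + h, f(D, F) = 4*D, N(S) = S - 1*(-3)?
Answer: 400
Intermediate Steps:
N(S) = 3 + S (N(S) = S + 3 = 3 + S)
n(E) = -6 + E
O = 32 (O = ((4*(-6 + (3 - 1)))*(-1))*2 = ((4*(-6 + 2))*(-1))*2 = ((4*(-4))*(-1))*2 = -16*(-1)*2 = 16*2 = 32)
(O + J(Q(5)))² = (32 - 12)² = 20² = 400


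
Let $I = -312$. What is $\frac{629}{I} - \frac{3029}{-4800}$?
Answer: $- \frac{86423}{62400} \approx -1.385$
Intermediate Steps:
$\frac{629}{I} - \frac{3029}{-4800} = \frac{629}{-312} - \frac{3029}{-4800} = 629 \left(- \frac{1}{312}\right) - - \frac{3029}{4800} = - \frac{629}{312} + \frac{3029}{4800} = - \frac{86423}{62400}$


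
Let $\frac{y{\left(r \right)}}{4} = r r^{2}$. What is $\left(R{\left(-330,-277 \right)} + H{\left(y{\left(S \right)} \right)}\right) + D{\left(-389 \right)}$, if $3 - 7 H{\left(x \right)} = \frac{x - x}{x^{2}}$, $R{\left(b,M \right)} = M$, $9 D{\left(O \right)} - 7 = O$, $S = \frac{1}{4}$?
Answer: $- \frac{20098}{63} \approx -319.02$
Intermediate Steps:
$S = \frac{1}{4} \approx 0.25$
$D{\left(O \right)} = \frac{7}{9} + \frac{O}{9}$
$y{\left(r \right)} = 4 r^{3}$ ($y{\left(r \right)} = 4 r r^{2} = 4 r^{3}$)
$H{\left(x \right)} = \frac{3}{7}$ ($H{\left(x \right)} = \frac{3}{7} - \frac{\left(x - x\right) \frac{1}{x^{2}}}{7} = \frac{3}{7} - \frac{0 \frac{1}{x^{2}}}{7} = \frac{3}{7} - 0 = \frac{3}{7} + 0 = \frac{3}{7}$)
$\left(R{\left(-330,-277 \right)} + H{\left(y{\left(S \right)} \right)}\right) + D{\left(-389 \right)} = \left(-277 + \frac{3}{7}\right) + \left(\frac{7}{9} + \frac{1}{9} \left(-389\right)\right) = - \frac{1936}{7} + \left(\frac{7}{9} - \frac{389}{9}\right) = - \frac{1936}{7} - \frac{382}{9} = - \frac{20098}{63}$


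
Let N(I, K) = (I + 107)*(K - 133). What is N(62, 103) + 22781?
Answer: 17711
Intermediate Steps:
N(I, K) = (-133 + K)*(107 + I) (N(I, K) = (107 + I)*(-133 + K) = (-133 + K)*(107 + I))
N(62, 103) + 22781 = (-14231 - 133*62 + 107*103 + 62*103) + 22781 = (-14231 - 8246 + 11021 + 6386) + 22781 = -5070 + 22781 = 17711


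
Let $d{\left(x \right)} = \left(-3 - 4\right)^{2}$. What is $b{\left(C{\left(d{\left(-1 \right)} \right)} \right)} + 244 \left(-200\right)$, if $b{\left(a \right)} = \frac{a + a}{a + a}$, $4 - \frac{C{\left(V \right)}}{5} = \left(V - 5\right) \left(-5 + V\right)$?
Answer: $-48799$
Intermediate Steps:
$d{\left(x \right)} = 49$ ($d{\left(x \right)} = \left(-7\right)^{2} = 49$)
$C{\left(V \right)} = 20 - 5 \left(-5 + V\right)^{2}$ ($C{\left(V \right)} = 20 - 5 \left(V - 5\right) \left(-5 + V\right) = 20 - 5 \left(-5 + V\right) \left(-5 + V\right) = 20 - 5 \left(-5 + V\right)^{2}$)
$b{\left(a \right)} = 1$ ($b{\left(a \right)} = \frac{2 a}{2 a} = 2 a \frac{1}{2 a} = 1$)
$b{\left(C{\left(d{\left(-1 \right)} \right)} \right)} + 244 \left(-200\right) = 1 + 244 \left(-200\right) = 1 - 48800 = -48799$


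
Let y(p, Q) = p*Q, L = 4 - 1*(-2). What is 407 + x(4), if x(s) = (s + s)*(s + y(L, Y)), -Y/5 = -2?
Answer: 919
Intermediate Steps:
Y = 10 (Y = -5*(-2) = 10)
L = 6 (L = 4 + 2 = 6)
y(p, Q) = Q*p
x(s) = 2*s*(60 + s) (x(s) = (s + s)*(s + 10*6) = (2*s)*(s + 60) = (2*s)*(60 + s) = 2*s*(60 + s))
407 + x(4) = 407 + 2*4*(60 + 4) = 407 + 2*4*64 = 407 + 512 = 919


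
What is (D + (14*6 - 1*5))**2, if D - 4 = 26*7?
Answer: 70225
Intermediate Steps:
D = 186 (D = 4 + 26*7 = 4 + 182 = 186)
(D + (14*6 - 1*5))**2 = (186 + (14*6 - 1*5))**2 = (186 + (84 - 5))**2 = (186 + 79)**2 = 265**2 = 70225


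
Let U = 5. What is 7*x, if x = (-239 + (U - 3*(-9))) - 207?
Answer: -2898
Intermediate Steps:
x = -414 (x = (-239 + (5 - 3*(-9))) - 207 = (-239 + (5 + 27)) - 207 = (-239 + 32) - 207 = -207 - 207 = -414)
7*x = 7*(-414) = -2898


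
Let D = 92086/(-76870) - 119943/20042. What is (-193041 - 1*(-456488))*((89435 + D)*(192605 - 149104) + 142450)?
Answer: 789494257615908498677233/770314270 ≈ 1.0249e+15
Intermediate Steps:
D = -5532803011/770314270 (D = 92086*(-1/76870) - 119943*1/20042 = -46043/38435 - 119943/20042 = -5532803011/770314270 ≈ -7.1825)
(-193041 - 1*(-456488))*((89435 + D)*(192605 - 149104) + 142450) = (-193041 - 1*(-456488))*((89435 - 5532803011/770314270)*(192605 - 149104) + 142450) = (-193041 + 456488)*((68887523934439/770314270)*43501 + 142450) = 263447*(2996676178672030939/770314270 + 142450) = 263447*(2996785909939792439/770314270) = 789494257615908498677233/770314270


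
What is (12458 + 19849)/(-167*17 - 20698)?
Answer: -32307/23537 ≈ -1.3726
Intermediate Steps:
(12458 + 19849)/(-167*17 - 20698) = 32307/(-2839 - 20698) = 32307/(-23537) = 32307*(-1/23537) = -32307/23537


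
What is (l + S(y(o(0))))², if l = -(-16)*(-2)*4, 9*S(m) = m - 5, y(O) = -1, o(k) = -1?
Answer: 148996/9 ≈ 16555.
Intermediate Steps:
S(m) = -5/9 + m/9 (S(m) = (m - 5)/9 = (-5 + m)/9 = -5/9 + m/9)
l = -128 (l = -4*8*4 = -32*4 = -128)
(l + S(y(o(0))))² = (-128 + (-5/9 + (⅑)*(-1)))² = (-128 + (-5/9 - ⅑))² = (-128 - ⅔)² = (-386/3)² = 148996/9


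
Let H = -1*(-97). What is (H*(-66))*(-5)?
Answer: 32010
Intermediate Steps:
H = 97
(H*(-66))*(-5) = (97*(-66))*(-5) = -6402*(-5) = 32010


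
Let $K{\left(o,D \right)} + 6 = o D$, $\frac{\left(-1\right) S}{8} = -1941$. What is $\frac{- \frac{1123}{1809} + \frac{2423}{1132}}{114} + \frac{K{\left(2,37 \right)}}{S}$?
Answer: $\frac{2674880761}{151040747304} \approx 0.01771$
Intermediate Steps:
$S = 15528$ ($S = \left(-8\right) \left(-1941\right) = 15528$)
$K{\left(o,D \right)} = -6 + D o$ ($K{\left(o,D \right)} = -6 + o D = -6 + D o$)
$\frac{- \frac{1123}{1809} + \frac{2423}{1132}}{114} + \frac{K{\left(2,37 \right)}}{S} = \frac{- \frac{1123}{1809} + \frac{2423}{1132}}{114} + \frac{-6 + 37 \cdot 2}{15528} = \left(\left(-1123\right) \frac{1}{1809} + 2423 \cdot \frac{1}{1132}\right) \frac{1}{114} + \left(-6 + 74\right) \frac{1}{15528} = \left(- \frac{1123}{1809} + \frac{2423}{1132}\right) \frac{1}{114} + 68 \cdot \frac{1}{15528} = \frac{3111971}{2047788} \cdot \frac{1}{114} + \frac{17}{3882} = \frac{3111971}{233447832} + \frac{17}{3882} = \frac{2674880761}{151040747304}$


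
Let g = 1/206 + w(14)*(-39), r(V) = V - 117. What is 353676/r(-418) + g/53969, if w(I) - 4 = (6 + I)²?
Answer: -3933769717289/5947923490 ≈ -661.37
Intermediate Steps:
r(V) = -117 + V
w(I) = 4 + (6 + I)²
g = -3245735/206 (g = 1/206 + (4 + (6 + 14)²)*(-39) = 1/206 + (4 + 20²)*(-39) = 1/206 + (4 + 400)*(-39) = 1/206 + 404*(-39) = 1/206 - 15756 = -3245735/206 ≈ -15756.)
353676/r(-418) + g/53969 = 353676/(-117 - 418) - 3245735/206/53969 = 353676/(-535) - 3245735/206*1/53969 = 353676*(-1/535) - 3245735/11117614 = -353676/535 - 3245735/11117614 = -3933769717289/5947923490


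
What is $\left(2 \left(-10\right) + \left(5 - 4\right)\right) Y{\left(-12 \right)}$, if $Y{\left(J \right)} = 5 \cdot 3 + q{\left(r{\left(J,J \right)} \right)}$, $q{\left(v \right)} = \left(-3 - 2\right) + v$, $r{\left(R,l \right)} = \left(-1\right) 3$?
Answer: $-133$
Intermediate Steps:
$r{\left(R,l \right)} = -3$
$q{\left(v \right)} = -5 + v$
$Y{\left(J \right)} = 7$ ($Y{\left(J \right)} = 5 \cdot 3 - 8 = 15 - 8 = 7$)
$\left(2 \left(-10\right) + \left(5 - 4\right)\right) Y{\left(-12 \right)} = \left(2 \left(-10\right) + \left(5 - 4\right)\right) 7 = \left(-20 + 1\right) 7 = \left(-19\right) 7 = -133$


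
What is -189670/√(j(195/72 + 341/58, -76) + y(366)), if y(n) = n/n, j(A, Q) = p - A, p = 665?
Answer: -379340*√79615266/457559 ≈ -7397.4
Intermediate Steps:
j(A, Q) = 665 - A
y(n) = 1
-189670/√(j(195/72 + 341/58, -76) + y(366)) = -189670/√((665 - (195/72 + 341/58)) + 1) = -189670/√((665 - (195*(1/72) + 341*(1/58))) + 1) = -189670/√((665 - (65/24 + 341/58)) + 1) = -189670/√((665 - 1*5977/696) + 1) = -189670/√((665 - 5977/696) + 1) = -189670/√(456863/696 + 1) = -189670*2*√79615266/457559 = -379340*√79615266/457559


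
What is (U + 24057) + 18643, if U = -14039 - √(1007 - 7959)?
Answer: 28661 - 2*I*√1738 ≈ 28661.0 - 83.379*I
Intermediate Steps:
U = -14039 - 2*I*√1738 (U = -14039 - √(-6952) = -14039 - 2*I*√1738 ≈ -14039.0 - 83.379*I)
(U + 24057) + 18643 = ((-14039 - 2*I*√1738) + 24057) + 18643 = (10018 - 2*I*√1738) + 18643 = 28661 - 2*I*√1738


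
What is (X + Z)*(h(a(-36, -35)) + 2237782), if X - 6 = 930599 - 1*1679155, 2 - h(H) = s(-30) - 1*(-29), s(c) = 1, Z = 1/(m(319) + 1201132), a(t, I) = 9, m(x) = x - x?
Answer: -1005990544067173323/600566 ≈ -1.6751e+12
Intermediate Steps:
m(x) = 0
Z = 1/1201132 (Z = 1/(0 + 1201132) = 1/1201132 ≈ 8.3255e-7)
h(H) = -28 (h(H) = 2 - (1 - 1*(-29)) = 2 - (1 + 29) = 2 - 1*30 = 2 - 30 = -28)
X = -748550 (X = 6 + (930599 - 1*1679155) = 6 + (930599 - 1679155) = 6 - 748556 = -748550)
(X + Z)*(h(a(-36, -35)) + 2237782) = (-748550 + 1/1201132)*(-28 + 2237782) = -899107358599/1201132*2237754 = -1005990544067173323/600566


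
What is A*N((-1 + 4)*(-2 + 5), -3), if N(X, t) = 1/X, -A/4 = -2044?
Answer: 8176/9 ≈ 908.44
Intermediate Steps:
A = 8176 (A = -4*(-2044) = 8176)
A*N((-1 + 4)*(-2 + 5), -3) = 8176/(((-1 + 4)*(-2 + 5))) = 8176/((3*3)) = 8176/9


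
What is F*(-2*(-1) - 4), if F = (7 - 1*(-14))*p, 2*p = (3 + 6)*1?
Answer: -189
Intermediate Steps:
p = 9/2 (p = ((3 + 6)*1)/2 = (9*1)/2 = (½)*9 = 9/2 ≈ 4.5000)
F = 189/2 (F = (7 - 1*(-14))*(9/2) = (7 + 14)*(9/2) = 21*(9/2) = 189/2 ≈ 94.500)
F*(-2*(-1) - 4) = 189*(-2*(-1) - 4)/2 = 189*(2 - 4)/2 = (189/2)*(-2) = -189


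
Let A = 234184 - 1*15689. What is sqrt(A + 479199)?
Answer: sqrt(697694) ≈ 835.28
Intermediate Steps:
A = 218495 (A = 234184 - 15689 = 218495)
sqrt(A + 479199) = sqrt(218495 + 479199) = sqrt(697694)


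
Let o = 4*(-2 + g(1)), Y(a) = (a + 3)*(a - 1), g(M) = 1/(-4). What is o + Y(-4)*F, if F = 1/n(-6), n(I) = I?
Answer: -59/6 ≈ -9.8333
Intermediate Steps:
g(M) = -¼
Y(a) = (-1 + a)*(3 + a) (Y(a) = (3 + a)*(-1 + a) = (-1 + a)*(3 + a))
F = -⅙ (F = 1/(-6) = 1*(-⅙) = -⅙ ≈ -0.16667)
o = -9 (o = 4*(-2 - ¼) = 4*(-9/4) = -9)
o + Y(-4)*F = -9 + (-3 + (-4)² + 2*(-4))*(-⅙) = -9 + (-3 + 16 - 8)*(-⅙) = -9 + 5*(-⅙) = -9 - ⅚ = -59/6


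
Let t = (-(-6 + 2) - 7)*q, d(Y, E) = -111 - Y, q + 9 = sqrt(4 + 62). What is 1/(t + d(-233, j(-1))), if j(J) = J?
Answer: 149/21607 + 3*sqrt(66)/21607 ≈ 0.0080239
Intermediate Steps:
q = -9 + sqrt(66) (q = -9 + sqrt(4 + 62) = -9 + sqrt(66) ≈ -0.87596)
t = 27 - 3*sqrt(66) (t = (-(-6 + 2) - 7)*(-9 + sqrt(66)) = (-1*(-4) - 7)*(-9 + sqrt(66)) = (4 - 7)*(-9 + sqrt(66)) = -3*(-9 + sqrt(66)) = 27 - 3*sqrt(66) ≈ 2.6279)
1/(t + d(-233, j(-1))) = 1/((27 - 3*sqrt(66)) + (-111 - 1*(-233))) = 1/((27 - 3*sqrt(66)) + (-111 + 233)) = 1/((27 - 3*sqrt(66)) + 122) = 1/(149 - 3*sqrt(66))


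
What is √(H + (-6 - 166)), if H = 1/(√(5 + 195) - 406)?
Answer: √(-1165532247882 - 411590*√2)/82318 ≈ 13.115*I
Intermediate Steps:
H = 1/(-406 + 10*√2) (H = 1/(√200 - 406) = 1/(10*√2 - 406) = 1/(-406 + 10*√2) ≈ -0.0025519)
√(H + (-6 - 166)) = √((-203/82318 - 5*√2/82318) + (-6 - 166)) = √((-203/82318 - 5*√2/82318) - 172) = √(-14158899/82318 - 5*√2/82318)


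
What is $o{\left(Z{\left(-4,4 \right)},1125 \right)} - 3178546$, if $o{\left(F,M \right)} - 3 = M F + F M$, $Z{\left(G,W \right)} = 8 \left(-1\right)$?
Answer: $-3196543$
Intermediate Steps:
$Z{\left(G,W \right)} = -8$
$o{\left(F,M \right)} = 3 + 2 F M$ ($o{\left(F,M \right)} = 3 + \left(M F + F M\right) = 3 + \left(F M + F M\right) = 3 + 2 F M$)
$o{\left(Z{\left(-4,4 \right)},1125 \right)} - 3178546 = \left(3 + 2 \left(-8\right) 1125\right) - 3178546 = \left(3 - 18000\right) - 3178546 = -17997 - 3178546 = -3196543$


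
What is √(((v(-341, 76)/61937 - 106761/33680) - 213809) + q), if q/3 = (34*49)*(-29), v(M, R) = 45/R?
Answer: 23*I*√66584478452687438939405/9908681260 ≈ 598.96*I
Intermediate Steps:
q = -144942 (q = 3*((34*49)*(-29)) = 3*(1666*(-29)) = 3*(-48314) = -144942)
√(((v(-341, 76)/61937 - 106761/33680) - 213809) + q) = √((((45/76)/61937 - 106761/33680) - 213809) - 144942) = √((((45*(1/76))*(1/61937) - 106761*1/33680) - 213809) - 144942) = √((((45/76)*(1/61937) - 106761/33680) - 213809) - 144942) = √(((45/4707212 - 106761/33680) - 213809) - 144942) = √((-125636286183/39634725040 - 213809) - 144942) = √(-8474386562363543/39634725040 - 144942) = √(-14219122879111223/39634725040) = 23*I*√66584478452687438939405/9908681260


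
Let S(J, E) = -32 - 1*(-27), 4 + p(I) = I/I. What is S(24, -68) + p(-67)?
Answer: -8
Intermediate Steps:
p(I) = -3 (p(I) = -4 + I/I = -4 + 1 = -3)
S(J, E) = -5 (S(J, E) = -32 + 27 = -5)
S(24, -68) + p(-67) = -5 - 3 = -8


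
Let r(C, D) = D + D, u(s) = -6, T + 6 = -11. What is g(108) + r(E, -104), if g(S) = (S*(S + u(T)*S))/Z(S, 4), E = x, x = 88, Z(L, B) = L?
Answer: -748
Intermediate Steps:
T = -17 (T = -6 - 11 = -17)
E = 88
g(S) = -5*S (g(S) = (S*(S - 6*S))/S = (S*(-5*S))/S = (-5*S²)/S = -5*S)
r(C, D) = 2*D
g(108) + r(E, -104) = -5*108 + 2*(-104) = -540 - 208 = -748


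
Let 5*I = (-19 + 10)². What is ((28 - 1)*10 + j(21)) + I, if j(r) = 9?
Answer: 1476/5 ≈ 295.20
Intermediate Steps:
I = 81/5 (I = (-19 + 10)²/5 = (⅕)*(-9)² = (⅕)*81 = 81/5 ≈ 16.200)
((28 - 1)*10 + j(21)) + I = ((28 - 1)*10 + 9) + 81/5 = (27*10 + 9) + 81/5 = (270 + 9) + 81/5 = 279 + 81/5 = 1476/5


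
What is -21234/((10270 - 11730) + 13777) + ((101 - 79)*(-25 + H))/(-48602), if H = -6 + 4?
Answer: -512349285/299315417 ≈ -1.7117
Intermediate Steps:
H = -2
-21234/((10270 - 11730) + 13777) + ((101 - 79)*(-25 + H))/(-48602) = -21234/((10270 - 11730) + 13777) + ((101 - 79)*(-25 - 2))/(-48602) = -21234/(-1460 + 13777) + (22*(-27))*(-1/48602) = -21234/12317 - 594*(-1/48602) = -21234*1/12317 + 297/24301 = -21234/12317 + 297/24301 = -512349285/299315417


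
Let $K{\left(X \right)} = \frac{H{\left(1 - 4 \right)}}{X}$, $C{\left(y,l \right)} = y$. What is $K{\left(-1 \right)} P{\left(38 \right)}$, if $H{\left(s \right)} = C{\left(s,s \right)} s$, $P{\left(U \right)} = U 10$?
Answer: $-3420$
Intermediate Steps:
$P{\left(U \right)} = 10 U$
$H{\left(s \right)} = s^{2}$ ($H{\left(s \right)} = s s = s^{2}$)
$K{\left(X \right)} = \frac{9}{X}$ ($K{\left(X \right)} = \frac{\left(1 - 4\right)^{2}}{X} = \frac{\left(-3\right)^{2}}{X} = \frac{9}{X}$)
$K{\left(-1 \right)} P{\left(38 \right)} = \frac{9}{-1} \cdot 10 \cdot 38 = 9 \left(-1\right) 380 = \left(-9\right) 380 = -3420$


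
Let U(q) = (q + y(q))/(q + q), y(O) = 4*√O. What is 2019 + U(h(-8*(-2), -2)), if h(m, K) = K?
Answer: 4039/2 - I*√2 ≈ 2019.5 - 1.4142*I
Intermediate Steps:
U(q) = (q + 4*√q)/(2*q) (U(q) = (q + 4*√q)/(q + q) = (q + 4*√q)/((2*q)) = (q + 4*√q)*(1/(2*q)) = (q + 4*√q)/(2*q))
2019 + U(h(-8*(-2), -2)) = 2019 + (½ + 2/√(-2)) = 2019 + (½ + 2*(-I*√2/2)) = 2019 + (½ - I*√2) = 4039/2 - I*√2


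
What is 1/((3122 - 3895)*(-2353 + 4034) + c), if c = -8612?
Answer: -1/1308025 ≈ -7.6451e-7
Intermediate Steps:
1/((3122 - 3895)*(-2353 + 4034) + c) = 1/((3122 - 3895)*(-2353 + 4034) - 8612) = 1/(-773*1681 - 8612) = 1/(-1299413 - 8612) = 1/(-1308025) = -1/1308025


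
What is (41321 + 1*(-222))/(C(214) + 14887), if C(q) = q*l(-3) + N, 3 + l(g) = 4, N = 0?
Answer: 41099/15101 ≈ 2.7216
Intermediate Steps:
l(g) = 1 (l(g) = -3 + 4 = 1)
C(q) = q (C(q) = q*1 + 0 = q + 0 = q)
(41321 + 1*(-222))/(C(214) + 14887) = (41321 + 1*(-222))/(214 + 14887) = (41321 - 222)/15101 = 41099*(1/15101) = 41099/15101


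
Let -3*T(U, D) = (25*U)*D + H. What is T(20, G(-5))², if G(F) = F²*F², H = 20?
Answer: 97668750400/9 ≈ 1.0852e+10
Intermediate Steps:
G(F) = F⁴
T(U, D) = -20/3 - 25*D*U/3 (T(U, D) = -((25*U)*D + 20)/3 = -(25*D*U + 20)/3 = -(20 + 25*D*U)/3 = -20/3 - 25*D*U/3)
T(20, G(-5))² = (-20/3 - 25/3*(-5)⁴*20)² = (-20/3 - 25/3*625*20)² = (-20/3 - 312500/3)² = (-312520/3)² = 97668750400/9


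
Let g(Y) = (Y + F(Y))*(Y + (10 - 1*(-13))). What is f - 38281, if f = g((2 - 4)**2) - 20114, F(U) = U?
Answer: -58179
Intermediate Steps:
g(Y) = 2*Y*(23 + Y) (g(Y) = (Y + Y)*(Y + (10 - 1*(-13))) = (2*Y)*(Y + (10 + 13)) = (2*Y)*(Y + 23) = (2*Y)*(23 + Y) = 2*Y*(23 + Y))
f = -19898 (f = 2*(2 - 4)**2*(23 + (2 - 4)**2) - 20114 = 2*(-2)**2*(23 + (-2)**2) - 20114 = 2*4*(23 + 4) - 20114 = 2*4*27 - 20114 = 216 - 20114 = -19898)
f - 38281 = -19898 - 38281 = -58179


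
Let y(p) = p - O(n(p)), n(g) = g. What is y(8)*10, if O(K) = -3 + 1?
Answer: 100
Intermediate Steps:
O(K) = -2
y(p) = 2 + p (y(p) = p - 1*(-2) = p + 2 = 2 + p)
y(8)*10 = (2 + 8)*10 = 10*10 = 100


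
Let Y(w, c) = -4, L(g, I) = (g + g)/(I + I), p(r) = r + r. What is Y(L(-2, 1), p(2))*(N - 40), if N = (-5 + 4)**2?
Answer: 156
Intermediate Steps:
p(r) = 2*r
L(g, I) = g/I (L(g, I) = (2*g)/((2*I)) = (2*g)*(1/(2*I)) = g/I)
N = 1 (N = (-1)**2 = 1)
Y(L(-2, 1), p(2))*(N - 40) = -4*(1 - 40) = -4*(-39) = 156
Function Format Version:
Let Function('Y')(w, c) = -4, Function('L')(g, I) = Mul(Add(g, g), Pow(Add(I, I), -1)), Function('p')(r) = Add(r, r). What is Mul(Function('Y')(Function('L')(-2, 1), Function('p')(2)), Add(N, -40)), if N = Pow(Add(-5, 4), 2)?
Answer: 156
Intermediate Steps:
Function('p')(r) = Mul(2, r)
Function('L')(g, I) = Mul(g, Pow(I, -1)) (Function('L')(g, I) = Mul(Mul(2, g), Pow(Mul(2, I), -1)) = Mul(Mul(2, g), Mul(Rational(1, 2), Pow(I, -1))) = Mul(g, Pow(I, -1)))
N = 1 (N = Pow(-1, 2) = 1)
Mul(Function('Y')(Function('L')(-2, 1), Function('p')(2)), Add(N, -40)) = Mul(-4, Add(1, -40)) = Mul(-4, -39) = 156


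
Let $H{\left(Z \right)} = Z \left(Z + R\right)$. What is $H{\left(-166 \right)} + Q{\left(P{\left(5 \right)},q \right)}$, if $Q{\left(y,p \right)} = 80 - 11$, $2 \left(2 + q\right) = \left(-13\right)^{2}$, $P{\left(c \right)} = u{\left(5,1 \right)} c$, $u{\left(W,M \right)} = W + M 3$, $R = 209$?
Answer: $-7069$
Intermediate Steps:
$H{\left(Z \right)} = Z \left(209 + Z\right)$ ($H{\left(Z \right)} = Z \left(Z + 209\right) = Z \left(209 + Z\right)$)
$u{\left(W,M \right)} = W + 3 M$
$P{\left(c \right)} = 8 c$ ($P{\left(c \right)} = \left(5 + 3 \cdot 1\right) c = \left(5 + 3\right) c = 8 c$)
$q = \frac{165}{2}$ ($q = -2 + \frac{\left(-13\right)^{2}}{2} = -2 + \frac{1}{2} \cdot 169 = -2 + \frac{169}{2} = \frac{165}{2} \approx 82.5$)
$Q{\left(y,p \right)} = 69$
$H{\left(-166 \right)} + Q{\left(P{\left(5 \right)},q \right)} = - 166 \left(209 - 166\right) + 69 = \left(-166\right) 43 + 69 = -7138 + 69 = -7069$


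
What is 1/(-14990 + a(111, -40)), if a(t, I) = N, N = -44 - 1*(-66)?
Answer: -1/14968 ≈ -6.6809e-5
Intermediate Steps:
N = 22 (N = -44 + 66 = 22)
a(t, I) = 22
1/(-14990 + a(111, -40)) = 1/(-14990 + 22) = 1/(-14968) = -1/14968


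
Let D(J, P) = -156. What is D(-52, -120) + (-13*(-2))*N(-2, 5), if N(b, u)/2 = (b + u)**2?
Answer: 312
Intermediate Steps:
N(b, u) = 2*(b + u)**2
D(-52, -120) + (-13*(-2))*N(-2, 5) = -156 + (-13*(-2))*(2*(-2 + 5)**2) = -156 + 26*(2*3**2) = -156 + 26*(2*9) = -156 + 26*18 = -156 + 468 = 312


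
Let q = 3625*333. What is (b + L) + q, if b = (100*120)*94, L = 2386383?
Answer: 4721508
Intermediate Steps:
b = 1128000 (b = 12000*94 = 1128000)
q = 1207125
(b + L) + q = (1128000 + 2386383) + 1207125 = 3514383 + 1207125 = 4721508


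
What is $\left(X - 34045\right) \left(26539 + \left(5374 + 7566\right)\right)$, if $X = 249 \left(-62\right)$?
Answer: $-1953539357$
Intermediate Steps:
$X = -15438$
$\left(X - 34045\right) \left(26539 + \left(5374 + 7566\right)\right) = \left(-15438 - 34045\right) \left(26539 + \left(5374 + 7566\right)\right) = - 49483 \left(26539 + 12940\right) = \left(-49483\right) 39479 = -1953539357$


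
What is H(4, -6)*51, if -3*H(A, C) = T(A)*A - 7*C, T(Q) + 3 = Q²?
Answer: -1598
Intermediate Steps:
T(Q) = -3 + Q²
H(A, C) = 7*C/3 - A*(-3 + A²)/3 (H(A, C) = -((-3 + A²)*A - 7*C)/3 = -(A*(-3 + A²) - 7*C)/3 = -(-7*C + A*(-3 + A²))/3 = 7*C/3 - A*(-3 + A²)/3)
H(4, -6)*51 = ((7/3)*(-6) - ⅓*4*(-3 + 4²))*51 = (-14 - ⅓*4*(-3 + 16))*51 = (-14 - ⅓*4*13)*51 = (-14 - 52/3)*51 = -94/3*51 = -1598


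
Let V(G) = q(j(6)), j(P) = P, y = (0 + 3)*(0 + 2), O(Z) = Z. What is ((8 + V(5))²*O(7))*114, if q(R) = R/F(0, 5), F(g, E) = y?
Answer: 64638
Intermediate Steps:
y = 6 (y = 3*2 = 6)
F(g, E) = 6
q(R) = R/6
V(G) = 1 (V(G) = (⅙)*6 = 1)
((8 + V(5))²*O(7))*114 = ((8 + 1)²*7)*114 = (9²*7)*114 = (81*7)*114 = 567*114 = 64638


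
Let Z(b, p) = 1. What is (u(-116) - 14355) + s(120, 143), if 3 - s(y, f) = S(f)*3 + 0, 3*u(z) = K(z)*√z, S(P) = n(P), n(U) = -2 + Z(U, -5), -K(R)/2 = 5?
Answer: -14349 - 20*I*√29/3 ≈ -14349.0 - 35.901*I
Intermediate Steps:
K(R) = -10 (K(R) = -2*5 = -10)
n(U) = -1 (n(U) = -2 + 1 = -1)
S(P) = -1
u(z) = -10*√z/3 (u(z) = (-10*√z)/3 = -10*√z/3)
s(y, f) = 6 (s(y, f) = 3 - (-1*3 + 0) = 3 - (-3 + 0) = 3 - 1*(-3) = 3 + 3 = 6)
(u(-116) - 14355) + s(120, 143) = (-20*I*√29/3 - 14355) + 6 = (-14355 - 20*I*√29/3) + 6 = -14349 - 20*I*√29/3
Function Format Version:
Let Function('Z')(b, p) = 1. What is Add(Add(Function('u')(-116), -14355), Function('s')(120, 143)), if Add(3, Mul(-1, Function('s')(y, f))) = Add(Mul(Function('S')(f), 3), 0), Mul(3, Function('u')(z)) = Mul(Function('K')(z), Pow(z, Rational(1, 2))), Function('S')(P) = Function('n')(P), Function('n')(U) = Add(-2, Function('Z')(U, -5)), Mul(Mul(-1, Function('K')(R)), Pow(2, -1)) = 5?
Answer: Add(-14349, Mul(Rational(-20, 3), I, Pow(29, Rational(1, 2)))) ≈ Add(-14349., Mul(-35.901, I))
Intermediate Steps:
Function('K')(R) = -10 (Function('K')(R) = Mul(-2, 5) = -10)
Function('n')(U) = -1 (Function('n')(U) = Add(-2, 1) = -1)
Function('S')(P) = -1
Function('u')(z) = Mul(Rational(-10, 3), Pow(z, Rational(1, 2))) (Function('u')(z) = Mul(Rational(1, 3), Mul(-10, Pow(z, Rational(1, 2)))) = Mul(Rational(-10, 3), Pow(z, Rational(1, 2))))
Function('s')(y, f) = 6 (Function('s')(y, f) = Add(3, Mul(-1, Add(Mul(-1, 3), 0))) = Add(3, Mul(-1, Add(-3, 0))) = Add(3, Mul(-1, -3)) = Add(3, 3) = 6)
Add(Add(Function('u')(-116), -14355), Function('s')(120, 143)) = Add(Add(Mul(Rational(-10, 3), Pow(-116, Rational(1, 2))), -14355), 6) = Add(Add(Mul(Rational(-10, 3), Mul(2, I, Pow(29, Rational(1, 2)))), -14355), 6) = Add(Add(Mul(Rational(-20, 3), I, Pow(29, Rational(1, 2))), -14355), 6) = Add(Add(-14355, Mul(Rational(-20, 3), I, Pow(29, Rational(1, 2)))), 6) = Add(-14349, Mul(Rational(-20, 3), I, Pow(29, Rational(1, 2))))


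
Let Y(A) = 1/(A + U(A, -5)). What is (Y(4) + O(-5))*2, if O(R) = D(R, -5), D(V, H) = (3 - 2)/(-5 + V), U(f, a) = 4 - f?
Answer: 3/10 ≈ 0.30000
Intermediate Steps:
D(V, H) = 1/(-5 + V)
O(R) = 1/(-5 + R)
Y(A) = 1/4 (Y(A) = 1/(A + (4 - A)) = 1/4)
(Y(4) + O(-5))*2 = (1/4 + 1/(-5 - 5))*2 = (1/4 + 1/(-10))*2 = (1/4 - 1/10)*2 = (3/20)*2 = 3/10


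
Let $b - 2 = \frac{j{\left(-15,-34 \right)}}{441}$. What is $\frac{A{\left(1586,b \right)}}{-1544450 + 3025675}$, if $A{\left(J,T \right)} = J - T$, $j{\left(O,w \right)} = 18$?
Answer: $\frac{77614}{72580025} \approx 0.0010694$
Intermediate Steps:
$b = \frac{100}{49}$ ($b = 2 + \frac{18}{441} = 2 + 18 \cdot \frac{1}{441} = 2 + \frac{2}{49} = \frac{100}{49} \approx 2.0408$)
$\frac{A{\left(1586,b \right)}}{-1544450 + 3025675} = \frac{1586 - \frac{100}{49}}{-1544450 + 3025675} = \frac{1586 - \frac{100}{49}}{1481225} = \frac{77614}{49} \cdot \frac{1}{1481225} = \frac{77614}{72580025}$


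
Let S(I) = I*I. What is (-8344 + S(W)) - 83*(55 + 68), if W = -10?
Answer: -18453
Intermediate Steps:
S(I) = I²
(-8344 + S(W)) - 83*(55 + 68) = (-8344 + (-10)²) - 83*(55 + 68) = (-8344 + 100) - 83*123 = -8244 - 10209 = -18453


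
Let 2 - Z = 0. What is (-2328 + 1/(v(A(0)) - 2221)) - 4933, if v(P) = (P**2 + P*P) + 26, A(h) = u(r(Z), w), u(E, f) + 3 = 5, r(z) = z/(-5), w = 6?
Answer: -15879808/2187 ≈ -7261.0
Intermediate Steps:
Z = 2 (Z = 2 - 1*0 = 2 + 0 = 2)
r(z) = -z/5 (r(z) = z*(-1/5) = -z/5)
u(E, f) = 2 (u(E, f) = -3 + 5 = 2)
A(h) = 2
v(P) = 26 + 2*P**2 (v(P) = (P**2 + P**2) + 26 = 2*P**2 + 26 = 26 + 2*P**2)
(-2328 + 1/(v(A(0)) - 2221)) - 4933 = (-2328 + 1/((26 + 2*2**2) - 2221)) - 4933 = (-2328 + 1/((26 + 2*4) - 2221)) - 4933 = (-2328 + 1/((26 + 8) - 2221)) - 4933 = (-2328 + 1/(34 - 2221)) - 4933 = (-2328 + 1/(-2187)) - 4933 = (-2328 - 1/2187) - 4933 = -5091337/2187 - 4933 = -15879808/2187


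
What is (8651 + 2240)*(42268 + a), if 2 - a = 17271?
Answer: 272264109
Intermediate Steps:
a = -17269 (a = 2 - 1*17271 = 2 - 17271 = -17269)
(8651 + 2240)*(42268 + a) = (8651 + 2240)*(42268 - 17269) = 10891*24999 = 272264109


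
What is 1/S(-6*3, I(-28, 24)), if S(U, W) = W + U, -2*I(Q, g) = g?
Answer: -1/30 ≈ -0.033333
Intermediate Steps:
I(Q, g) = -g/2
S(U, W) = U + W
1/S(-6*3, I(-28, 24)) = 1/(-6*3 - ½*24) = 1/(-18 - 12) = 1/(-30) = -1/30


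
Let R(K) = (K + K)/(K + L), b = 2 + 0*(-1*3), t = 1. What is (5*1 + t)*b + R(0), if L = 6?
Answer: 12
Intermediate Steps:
b = 2 (b = 2 + 0*(-3) = 2 + 0 = 2)
R(K) = 2*K/(6 + K) (R(K) = (K + K)/(K + 6) = (2*K)/(6 + K) = 2*K/(6 + K))
(5*1 + t)*b + R(0) = (5*1 + 1)*2 + 2*0/(6 + 0) = (5 + 1)*2 + 2*0/6 = 6*2 + 2*0*(⅙) = 12 + 0 = 12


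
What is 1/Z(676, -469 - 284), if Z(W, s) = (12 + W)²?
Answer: 1/473344 ≈ 2.1126e-6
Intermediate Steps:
1/Z(676, -469 - 284) = 1/((12 + 676)²) = 1/(688²) = 1/473344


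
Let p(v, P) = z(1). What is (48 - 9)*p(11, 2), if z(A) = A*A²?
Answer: 39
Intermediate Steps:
z(A) = A³
p(v, P) = 1 (p(v, P) = 1³ = 1)
(48 - 9)*p(11, 2) = (48 - 9)*1 = 39*1 = 39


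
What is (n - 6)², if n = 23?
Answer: 289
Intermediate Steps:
(n - 6)² = (23 - 6)² = 17² = 289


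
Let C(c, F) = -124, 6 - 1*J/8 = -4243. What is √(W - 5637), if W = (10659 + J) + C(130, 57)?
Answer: √38890 ≈ 197.21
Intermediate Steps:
J = 33992 (J = 48 - 8*(-4243) = 48 + 33944 = 33992)
W = 44527 (W = (10659 + 33992) - 124 = 44651 - 124 = 44527)
√(W - 5637) = √(44527 - 5637) = √38890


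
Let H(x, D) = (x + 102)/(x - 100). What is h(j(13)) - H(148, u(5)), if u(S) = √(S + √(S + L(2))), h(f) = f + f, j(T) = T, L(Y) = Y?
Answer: 499/24 ≈ 20.792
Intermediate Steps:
h(f) = 2*f
u(S) = √(S + √(2 + S)) (u(S) = √(S + √(S + 2)) = √(S + √(2 + S)))
H(x, D) = (102 + x)/(-100 + x)
h(j(13)) - H(148, u(5)) = 2*13 - (102 + 148)/(-100 + 148) = 26 - 250/48 = 26 - 1*125/24 = 26 - 125/24 = 499/24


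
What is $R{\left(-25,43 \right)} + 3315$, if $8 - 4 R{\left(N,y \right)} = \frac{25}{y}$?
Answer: $\frac{570499}{172} \approx 3316.9$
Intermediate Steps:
$R{\left(N,y \right)} = 2 - \frac{25}{4 y}$ ($R{\left(N,y \right)} = 2 - \frac{25 \frac{1}{y}}{4} = 2 - \frac{25}{4 y}$)
$R{\left(-25,43 \right)} + 3315 = \left(2 - \frac{25}{4 \cdot 43}\right) + 3315 = \left(2 - \frac{25}{172}\right) + 3315 = \frac{319}{172} + 3315 = \frac{570499}{172}$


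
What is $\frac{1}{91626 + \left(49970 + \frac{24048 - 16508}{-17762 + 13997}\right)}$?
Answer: $\frac{753}{106620280} \approx 7.0624 \cdot 10^{-6}$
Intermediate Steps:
$\frac{1}{91626 + \left(49970 + \frac{24048 - 16508}{-17762 + 13997}\right)} = \frac{1}{91626 + \left(49970 + \frac{7540}{-3765}\right)} = \frac{1}{91626 + \left(49970 + 7540 \left(- \frac{1}{3765}\right)\right)} = \frac{1}{91626 + \left(49970 - \frac{1508}{753}\right)} = \frac{1}{91626 + \frac{37625902}{753}} = \frac{1}{\frac{106620280}{753}} = \frac{753}{106620280}$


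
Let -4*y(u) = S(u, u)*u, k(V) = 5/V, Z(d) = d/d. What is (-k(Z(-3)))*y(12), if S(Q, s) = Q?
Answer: 180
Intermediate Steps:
Z(d) = 1
y(u) = -u**2/4 (y(u) = -u*u/4 = -u**2/4)
(-k(Z(-3)))*y(12) = (-5/1)*(-1/4*12**2) = (-5)*(-1/4*144) = -1*5*(-36) = -5*(-36) = 180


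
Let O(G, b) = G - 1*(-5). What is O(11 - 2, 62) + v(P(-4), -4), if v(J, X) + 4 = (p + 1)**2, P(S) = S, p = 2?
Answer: 19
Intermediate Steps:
v(J, X) = 5 (v(J, X) = -4 + (2 + 1)**2 = -4 + 3**2 = -4 + 9 = 5)
O(G, b) = 5 + G (O(G, b) = G + 5 = 5 + G)
O(11 - 2, 62) + v(P(-4), -4) = (5 + (11 - 2)) + 5 = (5 + 9) + 5 = 14 + 5 = 19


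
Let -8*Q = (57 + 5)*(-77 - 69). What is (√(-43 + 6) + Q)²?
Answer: 5121021/4 + 2263*I*√37 ≈ 1.2803e+6 + 13765.0*I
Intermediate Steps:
Q = 2263/2 (Q = -(57 + 5)*(-77 - 69)/8 = -31*(-146)/4 = -⅛*(-9052) = 2263/2 ≈ 1131.5)
(√(-43 + 6) + Q)² = (√(-43 + 6) + 2263/2)² = (√(-37) + 2263/2)² = (I*√37 + 2263/2)² = (2263/2 + I*√37)²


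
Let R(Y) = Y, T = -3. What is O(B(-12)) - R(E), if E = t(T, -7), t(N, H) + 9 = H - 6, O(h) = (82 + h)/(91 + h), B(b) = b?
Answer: 1808/79 ≈ 22.886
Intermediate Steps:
O(h) = (82 + h)/(91 + h)
t(N, H) = -15 + H (t(N, H) = -9 + (H - 6) = -9 + (-6 + H) = -15 + H)
E = -22 (E = -15 - 7 = -22)
O(B(-12)) - R(E) = (82 - 12)/(91 - 12) - 1*(-22) = 70/79 + 22 = 1808/79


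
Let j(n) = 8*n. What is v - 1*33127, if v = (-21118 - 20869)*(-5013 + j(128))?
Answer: 167453016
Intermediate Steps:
v = 167486143 (v = (-21118 - 20869)*(-5013 + 8*128) = -41987*(-5013 + 1024) = -41987*(-3989) = 167486143)
v - 1*33127 = 167486143 - 1*33127 = 167486143 - 33127 = 167453016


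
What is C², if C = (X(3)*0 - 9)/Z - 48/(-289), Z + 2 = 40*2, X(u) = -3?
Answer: 145161/56460196 ≈ 0.0025710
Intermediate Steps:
Z = 78 (Z = -2 + 40*2 = -2 + 80 = 78)
C = 381/7514 (C = (-3*0 - 9)/78 - 48/(-289) = (0 - 9)*(1/78) - 48*(-1/289) = -9*1/78 + 48/289 = -3/26 + 48/289 = 381/7514 ≈ 0.050705)
C² = (381/7514)² = 145161/56460196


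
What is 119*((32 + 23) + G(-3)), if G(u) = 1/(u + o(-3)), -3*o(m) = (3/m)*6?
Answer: 6426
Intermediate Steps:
o(m) = -6/m (o(m) = -3/m*6/3 = -6/m)
G(u) = 1/(2 + u) (G(u) = 1/(u - 6/(-3)) = 1/(u - 6*(-1/3)) = 1/(u + 2) = 1/(2 + u))
119*((32 + 23) + G(-3)) = 119*((32 + 23) + 1/(2 - 3)) = 119*(55 + 1/(-1)) = 119*(55 - 1) = 119*54 = 6426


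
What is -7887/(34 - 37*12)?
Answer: 7887/410 ≈ 19.237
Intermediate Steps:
-7887/(34 - 37*12) = -7887/(34 - 444) = -7887/(-410) = -7887*(-1/410) = 7887/410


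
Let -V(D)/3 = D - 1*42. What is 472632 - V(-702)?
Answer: 470400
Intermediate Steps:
V(D) = 126 - 3*D (V(D) = -3*(D - 1*42) = -3*(D - 42) = -3*(-42 + D) = 126 - 3*D)
472632 - V(-702) = 472632 - (126 - 3*(-702)) = 472632 - (126 + 2106) = 472632 - 1*2232 = 472632 - 2232 = 470400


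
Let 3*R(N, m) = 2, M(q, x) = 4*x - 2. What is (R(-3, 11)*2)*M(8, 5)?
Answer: 24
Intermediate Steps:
M(q, x) = -2 + 4*x
R(N, m) = ⅔ (R(N, m) = (⅓)*2 = ⅔)
(R(-3, 11)*2)*M(8, 5) = ((⅔)*2)*(-2 + 4*5) = 4*(-2 + 20)/3 = (4/3)*18 = 24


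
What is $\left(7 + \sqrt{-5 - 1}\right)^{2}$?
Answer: $\left(7 + i \sqrt{6}\right)^{2} \approx 43.0 + 34.293 i$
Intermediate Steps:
$\left(7 + \sqrt{-5 - 1}\right)^{2} = \left(7 + \sqrt{-6}\right)^{2} = \left(7 + i \sqrt{6}\right)^{2}$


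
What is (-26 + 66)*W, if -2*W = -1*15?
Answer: 300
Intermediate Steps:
W = 15/2 (W = -(-1)*15/2 = -½*(-15) = 15/2 ≈ 7.5000)
(-26 + 66)*W = (-26 + 66)*(15/2) = 40*(15/2) = 300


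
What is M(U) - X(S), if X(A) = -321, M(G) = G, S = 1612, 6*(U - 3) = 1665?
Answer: 1203/2 ≈ 601.50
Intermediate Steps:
U = 561/2 (U = 3 + (1/6)*1665 = 3 + 555/2 = 561/2 ≈ 280.50)
M(U) - X(S) = 561/2 - 1*(-321) = 561/2 + 321 = 1203/2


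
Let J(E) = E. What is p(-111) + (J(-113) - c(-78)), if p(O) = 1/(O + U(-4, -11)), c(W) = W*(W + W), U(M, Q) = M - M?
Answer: -1363192/111 ≈ -12281.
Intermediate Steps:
U(M, Q) = 0
c(W) = 2*W² (c(W) = W*(2*W) = 2*W²)
p(O) = 1/O (p(O) = 1/(O + 0) = 1/O)
p(-111) + (J(-113) - c(-78)) = 1/(-111) + (-113 - 2*(-78)²) = -1/111 + (-113 - 2*6084) = -1/111 + (-113 - 1*12168) = -1/111 + (-113 - 12168) = -1/111 - 12281 = -1363192/111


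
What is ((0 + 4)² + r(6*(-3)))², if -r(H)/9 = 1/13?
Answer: 39601/169 ≈ 234.33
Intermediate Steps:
r(H) = -9/13
((0 + 4)² + r(6*(-3)))² = ((0 + 4)² - 9/13)² = (4² - 9/13)² = (16 - 9/13)² = (199/13)² = 39601/169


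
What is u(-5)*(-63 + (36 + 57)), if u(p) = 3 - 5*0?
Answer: 90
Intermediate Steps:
u(p) = 3 (u(p) = 3 + 0 = 3)
u(-5)*(-63 + (36 + 57)) = 3*(-63 + (36 + 57)) = 3*(-63 + 93) = 3*30 = 90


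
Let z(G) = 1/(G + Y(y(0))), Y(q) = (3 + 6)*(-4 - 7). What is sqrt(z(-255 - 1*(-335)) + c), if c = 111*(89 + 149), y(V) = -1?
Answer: sqrt(9536879)/19 ≈ 162.54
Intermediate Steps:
c = 26418 (c = 111*238 = 26418)
Y(q) = -99 (Y(q) = 9*(-11) = -99)
z(G) = 1/(-99 + G) (z(G) = 1/(G - 99) = 1/(-99 + G))
sqrt(z(-255 - 1*(-335)) + c) = sqrt(1/(-99 + (-255 - 1*(-335))) + 26418) = sqrt(1/(-99 + (-255 + 335)) + 26418) = sqrt(1/(-99 + 80) + 26418) = sqrt(1/(-19) + 26418) = sqrt(-1/19 + 26418) = sqrt(501941/19) = sqrt(9536879)/19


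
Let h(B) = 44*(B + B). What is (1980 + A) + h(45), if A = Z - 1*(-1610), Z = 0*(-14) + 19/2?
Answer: 15119/2 ≈ 7559.5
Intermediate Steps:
Z = 19/2 (Z = 0 + 19*(1/2) = 0 + 19/2 = 19/2 ≈ 9.5000)
h(B) = 88*B (h(B) = 44*(2*B) = 88*B)
A = 3239/2 (A = 19/2 - 1*(-1610) = 19/2 + 1610 = 3239/2 ≈ 1619.5)
(1980 + A) + h(45) = (1980 + 3239/2) + 88*45 = 7199/2 + 3960 = 15119/2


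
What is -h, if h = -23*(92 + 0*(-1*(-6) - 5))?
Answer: 2116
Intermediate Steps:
h = -2116 (h = -23*(92 + 0*(6 - 5)) = -23*(92 + 0*1) = -23*(92 + 0) = -23*92 = -2116)
-h = -1*(-2116) = 2116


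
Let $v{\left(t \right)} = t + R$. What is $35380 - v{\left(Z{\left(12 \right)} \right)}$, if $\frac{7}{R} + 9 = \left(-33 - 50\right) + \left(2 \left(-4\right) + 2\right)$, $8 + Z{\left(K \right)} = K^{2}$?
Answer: $\frac{493417}{14} \approx 35244.0$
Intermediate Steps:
$Z{\left(K \right)} = -8 + K^{2}$
$R = - \frac{1}{14}$ ($R = \frac{7}{-9 + \left(\left(-33 - 50\right) + \left(2 \left(-4\right) + 2\right)\right)} = \frac{7}{-9 + \left(-83 + \left(-8 + 2\right)\right)} = \frac{7}{-9 - 89} = \frac{7}{-98} = 7 \left(- \frac{1}{98}\right) = - \frac{1}{14} \approx -0.071429$)
$v{\left(t \right)} = - \frac{1}{14} + t$ ($v{\left(t \right)} = t - \frac{1}{14} = - \frac{1}{14} + t$)
$35380 - v{\left(Z{\left(12 \right)} \right)} = 35380 - \left(- \frac{1}{14} - \left(8 - 12^{2}\right)\right) = 35380 - \left(- \frac{1}{14} + \left(-8 + 144\right)\right) = 35380 - \left(- \frac{1}{14} + 136\right) = 35380 - \frac{1903}{14} = \frac{493417}{14}$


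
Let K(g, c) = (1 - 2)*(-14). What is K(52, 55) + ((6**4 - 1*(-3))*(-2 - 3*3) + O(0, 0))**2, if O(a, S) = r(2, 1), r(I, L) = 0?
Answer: 204175535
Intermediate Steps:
O(a, S) = 0
K(g, c) = 14 (K(g, c) = -1*(-14) = 14)
K(52, 55) + ((6**4 - 1*(-3))*(-2 - 3*3) + O(0, 0))**2 = 14 + ((6**4 - 1*(-3))*(-2 - 3*3) + 0)**2 = 14 + ((1296 + 3)*(-2 - 9) + 0)**2 = 14 + (1299*(-11) + 0)**2 = 14 + (-14289 + 0)**2 = 14 + (-14289)**2 = 14 + 204175521 = 204175535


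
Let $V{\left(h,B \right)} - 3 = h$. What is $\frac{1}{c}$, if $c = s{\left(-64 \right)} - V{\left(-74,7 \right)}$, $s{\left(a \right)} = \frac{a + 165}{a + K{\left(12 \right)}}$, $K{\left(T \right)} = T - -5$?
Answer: $\frac{47}{3236} \approx 0.014524$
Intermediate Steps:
$K{\left(T \right)} = 5 + T$ ($K{\left(T \right)} = T + 5 = 5 + T$)
$V{\left(h,B \right)} = 3 + h$
$s{\left(a \right)} = \frac{165 + a}{17 + a}$ ($s{\left(a \right)} = \frac{a + 165}{a + \left(5 + 12\right)} = \frac{165 + a}{a + 17} = \frac{165 + a}{17 + a}$)
$c = \frac{3236}{47}$ ($c = \frac{165 - 64}{17 - 64} - \left(3 - 74\right) = \frac{1}{-47} \cdot 101 - -71 = \left(- \frac{1}{47}\right) 101 + 71 = - \frac{101}{47} + 71 = \frac{3236}{47} \approx 68.851$)
$\frac{1}{c} = \frac{1}{\frac{3236}{47}} = \frac{47}{3236}$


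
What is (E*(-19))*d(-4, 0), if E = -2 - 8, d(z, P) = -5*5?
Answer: -4750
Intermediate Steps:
d(z, P) = -25
E = -10
(E*(-19))*d(-4, 0) = -10*(-19)*(-25) = 190*(-25) = -4750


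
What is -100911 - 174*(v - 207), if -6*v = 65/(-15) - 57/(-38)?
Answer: -389851/6 ≈ -64975.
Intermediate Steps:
v = 17/36 (v = -(65/(-15) - 57/(-38))/6 = -(65*(-1/15) - 57*(-1/38))/6 = -(-13/3 + 3/2)/6 = -⅙*(-17/6) = 17/36 ≈ 0.47222)
-100911 - 174*(v - 207) = -100911 - 174*(17/36 - 207) = -100911 - 174*(-7435/36) = -100911 + 215615/6 = -389851/6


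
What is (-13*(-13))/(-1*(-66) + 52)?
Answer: 169/118 ≈ 1.4322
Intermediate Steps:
(-13*(-13))/(-1*(-66) + 52) = 169/(66 + 52) = 169/118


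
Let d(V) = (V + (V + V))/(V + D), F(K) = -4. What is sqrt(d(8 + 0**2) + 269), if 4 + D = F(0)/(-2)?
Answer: sqrt(273) ≈ 16.523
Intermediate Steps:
D = -2 (D = -4 - 4/(-2) = -4 - 4*(-1/2) = -4 + 2 = -2)
d(V) = 3*V/(-2 + V) (d(V) = (V + (V + V))/(V - 2) = (V + 2*V)/(-2 + V) = (3*V)/(-2 + V) = 3*V/(-2 + V))
sqrt(d(8 + 0**2) + 269) = sqrt(3*(8 + 0**2)/(-2 + (8 + 0**2)) + 269) = sqrt(3*(8 + 0)/(-2 + (8 + 0)) + 269) = sqrt(3*8/(-2 + 8) + 269) = sqrt(3*8/6 + 269) = sqrt(3*8*(1/6) + 269) = sqrt(4 + 269) = sqrt(273)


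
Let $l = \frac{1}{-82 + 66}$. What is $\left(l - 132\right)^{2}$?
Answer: $\frac{4464769}{256} \approx 17441.0$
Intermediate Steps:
$l = - \frac{1}{16}$ ($l = \frac{1}{-16} = - \frac{1}{16} \approx -0.0625$)
$\left(l - 132\right)^{2} = \left(- \frac{1}{16} - 132\right)^{2} = \left(- \frac{2113}{16}\right)^{2} = \frac{4464769}{256}$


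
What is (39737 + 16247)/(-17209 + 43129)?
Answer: 3499/1620 ≈ 2.1599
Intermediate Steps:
(39737 + 16247)/(-17209 + 43129) = 55984/25920 = 55984*(1/25920) = 3499/1620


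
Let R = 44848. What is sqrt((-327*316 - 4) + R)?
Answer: 2*I*sqrt(14622) ≈ 241.84*I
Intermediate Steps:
sqrt((-327*316 - 4) + R) = sqrt((-327*316 - 4) + 44848) = sqrt((-103332 - 4) + 44848) = sqrt(-103336 + 44848) = sqrt(-58488) = 2*I*sqrt(14622)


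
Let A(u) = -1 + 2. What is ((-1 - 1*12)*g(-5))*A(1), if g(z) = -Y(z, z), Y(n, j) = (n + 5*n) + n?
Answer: -455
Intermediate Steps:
Y(n, j) = 7*n (Y(n, j) = 6*n + n = 7*n)
A(u) = 1
g(z) = -7*z
((-1 - 1*12)*g(-5))*A(1) = ((-1 - 1*12)*(-7*(-5)))*1 = ((-1 - 12)*35)*1 = -13*35*1 = -455*1 = -455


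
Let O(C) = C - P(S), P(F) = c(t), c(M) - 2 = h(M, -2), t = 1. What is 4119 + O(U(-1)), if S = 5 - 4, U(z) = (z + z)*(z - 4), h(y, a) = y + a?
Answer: 4128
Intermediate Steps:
h(y, a) = a + y
c(M) = M (c(M) = 2 + (-2 + M) = M)
U(z) = 2*z*(-4 + z) (U(z) = (2*z)*(-4 + z) = 2*z*(-4 + z))
S = 1
P(F) = 1
O(C) = -1 + C (O(C) = C - 1*1 = C - 1 = -1 + C)
4119 + O(U(-1)) = 4119 + (-1 + 2*(-1)*(-4 - 1)) = 4119 + (-1 + 2*(-1)*(-5)) = 4119 + (-1 + 10) = 4119 + 9 = 4128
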